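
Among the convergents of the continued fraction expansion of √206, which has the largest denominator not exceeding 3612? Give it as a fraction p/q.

√206 = [14; 2, 1, 5, 14, 5, 1, 2, 28, …] (period length 8).
Convergents:
  p_0/q_0 = 14/1
  p_1/q_1 = 29/2
  p_2/q_2 = 43/3
  p_3/q_3 = 244/17
  p_4/q_4 = 3459/241
  p_5/q_5 = 17539/1222
  p_6/q_6 = 20998/1463
  p_7/q_7 = 59535/4148
q_6 = 1463 ≤ 3612 < 4148 = q_7, so the answer is 20998/1463.

20998/1463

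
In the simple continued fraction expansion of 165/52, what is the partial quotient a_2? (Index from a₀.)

1

165 = 3·52 + 9   →  a_0 = 3
52 = 5·9 + 7   →  a_1 = 5
9 = 1·7 + 2   →  a_2 = 1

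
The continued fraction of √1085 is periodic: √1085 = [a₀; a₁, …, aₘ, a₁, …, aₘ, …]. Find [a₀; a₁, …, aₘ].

a₀ = ⌊√1085⌋ = 32.
With m₀=0, d₀=1 and mₖ₊₁ = dₖaₖ − mₖ, dₖ₊₁ = (n − mₖ₊₁²)/dₖ, aₖ₊₁ = ⌊(a₀+mₖ₊₁)/dₖ₊₁⌋:
  k=1: m=32, d=61, a=1
  k=2: m=29, d=4, a=15
  k=3: m=31, d=31, a=2
  k=4: m=31, d=4, a=15
  k=5: m=29, d=61, a=1
  k=6: m=32, d=1, a=64
d=1 and a=2a₀=64 at k=6, so the next step gives (m, d) = (32, 61) again — its k=1 value — and the period has length 6.

[32; 1, 15, 2, 15, 1, 64]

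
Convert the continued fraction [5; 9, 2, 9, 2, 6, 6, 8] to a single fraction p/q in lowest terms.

629401/123278

Fold from the inside: start with 8/1.
  6 + 1/8 = 49/8
  6 + 8/49 = 302/49
  2 + 49/302 = 653/302
  9 + 302/653 = 6179/653
  2 + 653/6179 = 13011/6179
  9 + 6179/13011 = 123278/13011
  5 + 13011/123278 = 629401/123278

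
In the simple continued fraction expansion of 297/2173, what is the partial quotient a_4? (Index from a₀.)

3

297 = 0·2173 + 297   →  a_0 = 0
2173 = 7·297 + 94   →  a_1 = 7
297 = 3·94 + 15   →  a_2 = 3
94 = 6·15 + 4   →  a_3 = 6
15 = 3·4 + 3   →  a_4 = 3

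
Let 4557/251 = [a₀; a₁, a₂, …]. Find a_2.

4557 = 18·251 + 39   →  a_0 = 18
251 = 6·39 + 17   →  a_1 = 6
39 = 2·17 + 5   →  a_2 = 2

2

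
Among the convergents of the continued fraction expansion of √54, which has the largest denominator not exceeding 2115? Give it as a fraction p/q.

√54 = [7; 2, 1, 6, 1, 2, 14, …] (period length 6).
Convergents:
  p_0/q_0 = 7/1
  p_1/q_1 = 15/2
  p_2/q_2 = 22/3
  p_3/q_3 = 147/20
  p_4/q_4 = 169/23
  p_5/q_5 = 485/66
  p_6/q_6 = 6959/947
  p_7/q_7 = 14403/1960
  p_8/q_8 = 21362/2907
q_7 = 1960 ≤ 2115 < 2907 = q_8, so the answer is 14403/1960.

14403/1960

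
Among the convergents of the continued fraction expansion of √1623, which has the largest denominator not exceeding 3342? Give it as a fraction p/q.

√1623 = [40; 3, 2, 26, 2, 3, 80, …] (period length 6).
Convergents:
  p_0/q_0 = 40/1
  p_1/q_1 = 121/3
  p_2/q_2 = 282/7
  p_3/q_3 = 7453/185
  p_4/q_4 = 15188/377
  p_5/q_5 = 53017/1316
  p_6/q_6 = 4256548/105657
q_5 = 1316 ≤ 3342 < 105657 = q_6, so the answer is 53017/1316.

53017/1316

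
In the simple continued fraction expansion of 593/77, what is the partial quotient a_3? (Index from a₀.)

2

593 = 7·77 + 54   →  a_0 = 7
77 = 1·54 + 23   →  a_1 = 1
54 = 2·23 + 8   →  a_2 = 2
23 = 2·8 + 7   →  a_3 = 2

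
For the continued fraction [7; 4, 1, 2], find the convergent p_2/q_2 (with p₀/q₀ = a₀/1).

Using pₖ = aₖpₖ₋₁ + pₖ₋₂, qₖ = aₖqₖ₋₁ + qₖ₋₂ (with p₋₁=1, p₋₂=0, q₋₁=0, q₋₂=1):
  k=0: a=7, p=7, q=1
  k=1: a=4, p=29, q=4
  k=2: a=1, p=36, q=5

36/5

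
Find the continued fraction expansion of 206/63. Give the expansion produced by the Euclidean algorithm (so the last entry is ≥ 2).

[3; 3, 1, 2, 2, 2]

206 = 3*63 + 17
63 = 3*17 + 12
17 = 1*12 + 5
12 = 2*5 + 2
5 = 2*2 + 1
2 = 2*1 + 0  (stop)
So 206/63 = [3; 3, 1, 2, 2, 2].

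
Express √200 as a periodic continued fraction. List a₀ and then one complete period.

a₀ = ⌊√200⌋ = 14.
With m₀=0, d₀=1 and mₖ₊₁ = dₖaₖ − mₖ, dₖ₊₁ = (n − mₖ₊₁²)/dₖ, aₖ₊₁ = ⌊(a₀+mₖ₊₁)/dₖ₊₁⌋:
  k=1: m=14, d=4, a=7
  k=2: m=14, d=1, a=28
d=1 and a=2a₀=28 at k=2, so the next step gives (m, d) = (14, 4) again — its k=1 value — and the period has length 2.

[14; 7, 28]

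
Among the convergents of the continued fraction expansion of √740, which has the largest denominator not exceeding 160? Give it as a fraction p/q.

1877/69

√740 = [27; 4, 1, 12, 1, 4, 54, …] (period length 6).
Convergents:
  p_0/q_0 = 27/1
  p_1/q_1 = 109/4
  p_2/q_2 = 136/5
  p_3/q_3 = 1741/64
  p_4/q_4 = 1877/69
  p_5/q_5 = 9249/340
q_4 = 69 ≤ 160 < 340 = q_5, so the answer is 1877/69.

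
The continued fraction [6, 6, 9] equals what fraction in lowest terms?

Using pₖ = aₖpₖ₋₁ + pₖ₋₂ and qₖ = aₖqₖ₋₁ + qₖ₋₂:
  k=0: a=6, p=6, q=1
  k=1: a=6, p=37, q=6
  k=2: a=9, p=339, q=55

339/55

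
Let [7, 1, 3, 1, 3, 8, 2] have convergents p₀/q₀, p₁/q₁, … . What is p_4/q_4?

Using pₖ = aₖpₖ₋₁ + pₖ₋₂, qₖ = aₖqₖ₋₁ + qₖ₋₂ (with p₋₁=1, p₋₂=0, q₋₁=0, q₋₂=1):
  k=0: a=7, p=7, q=1
  k=1: a=1, p=8, q=1
  k=2: a=3, p=31, q=4
  k=3: a=1, p=39, q=5
  k=4: a=3, p=148, q=19

148/19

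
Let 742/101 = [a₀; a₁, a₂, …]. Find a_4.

1

742 = 7·101 + 35   →  a_0 = 7
101 = 2·35 + 31   →  a_1 = 2
35 = 1·31 + 4   →  a_2 = 1
31 = 7·4 + 3   →  a_3 = 7
4 = 1·3 + 1   →  a_4 = 1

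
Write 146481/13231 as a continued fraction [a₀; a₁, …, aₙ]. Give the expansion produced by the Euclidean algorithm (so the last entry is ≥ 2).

[11; 14, 13, 4, 5, 1, 2]

146481 = 11*13231 + 940
13231 = 14*940 + 71
940 = 13*71 + 17
71 = 4*17 + 3
17 = 5*3 + 2
3 = 1*2 + 1
2 = 2*1 + 0  (stop)
So 146481/13231 = [11; 14, 13, 4, 5, 1, 2].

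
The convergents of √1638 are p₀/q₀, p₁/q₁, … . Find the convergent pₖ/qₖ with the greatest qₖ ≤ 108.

1457/36

√1638 = [40; 2, 8, 2, 80, …] (period length 4).
Convergents:
  p_0/q_0 = 40/1
  p_1/q_1 = 81/2
  p_2/q_2 = 688/17
  p_3/q_3 = 1457/36
  p_4/q_4 = 117248/2897
q_3 = 36 ≤ 108 < 2897 = q_4, so the answer is 1457/36.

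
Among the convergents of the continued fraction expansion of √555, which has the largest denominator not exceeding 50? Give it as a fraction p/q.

√555 = [23; 1, 1, 3, 1, 3, 1, 1, 46, …] (period length 8).
Convergents:
  p_0/q_0 = 23/1
  p_1/q_1 = 24/1
  p_2/q_2 = 47/2
  p_3/q_3 = 165/7
  p_4/q_4 = 212/9
  p_5/q_5 = 801/34
  p_6/q_6 = 1013/43
  p_7/q_7 = 1814/77
q_6 = 43 ≤ 50 < 77 = q_7, so the answer is 1013/43.

1013/43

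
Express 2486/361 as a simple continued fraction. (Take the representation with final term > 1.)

2486 = 6*361 + 320
361 = 1*320 + 41
320 = 7*41 + 33
41 = 1*33 + 8
33 = 4*8 + 1
8 = 8*1 + 0  (stop)
So 2486/361 = [6; 1, 7, 1, 4, 8].

[6; 1, 7, 1, 4, 8]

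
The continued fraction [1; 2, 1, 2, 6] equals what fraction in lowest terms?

Fold from the inside: start with 6/1.
  2 + 1/6 = 13/6
  1 + 6/13 = 19/13
  2 + 13/19 = 51/19
  1 + 19/51 = 70/51

70/51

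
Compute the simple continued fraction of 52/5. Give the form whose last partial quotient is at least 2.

52 = 10·5 + 2
5 = 2·2 + 1
2 = 2·1 + 0  (stop)
So 52/5 = [10; 2, 2].

[10; 2, 2]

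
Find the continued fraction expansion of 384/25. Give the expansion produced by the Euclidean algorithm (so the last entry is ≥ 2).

384 = 15·25 + 9
25 = 2·9 + 7
9 = 1·7 + 2
7 = 3·2 + 1
2 = 2·1 + 0  (stop)
So 384/25 = [15; 2, 1, 3, 2].

[15; 2, 1, 3, 2]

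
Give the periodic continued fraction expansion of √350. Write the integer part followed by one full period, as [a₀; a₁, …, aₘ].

a₀ = ⌊√350⌋ = 18.
With m₀=0, d₀=1 and mₖ₊₁ = dₖaₖ − mₖ, dₖ₊₁ = (n − mₖ₊₁²)/dₖ, aₖ₊₁ = ⌊(a₀+mₖ₊₁)/dₖ₊₁⌋:
  k=1: m=18, d=26, a=1
  k=2: m=8, d=11, a=2
  k=3: m=14, d=14, a=2
  k=4: m=14, d=11, a=2
  k=5: m=8, d=26, a=1
  k=6: m=18, d=1, a=36
d=1 and a=2a₀=36 at k=6, so the next step gives (m, d) = (18, 26) again — its k=1 value — and the period has length 6.

[18; 1, 2, 2, 2, 1, 36]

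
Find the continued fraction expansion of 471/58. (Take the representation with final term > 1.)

[8; 8, 3, 2]

471 = 8*58 + 7
58 = 8*7 + 2
7 = 3*2 + 1
2 = 2*1 + 0  (stop)
So 471/58 = [8; 8, 3, 2].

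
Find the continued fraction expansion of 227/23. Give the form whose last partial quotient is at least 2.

[9; 1, 6, 1, 2]

227 = 9*23 + 20
23 = 1*20 + 3
20 = 6*3 + 2
3 = 1*2 + 1
2 = 2*1 + 0  (stop)
So 227/23 = [9; 1, 6, 1, 2].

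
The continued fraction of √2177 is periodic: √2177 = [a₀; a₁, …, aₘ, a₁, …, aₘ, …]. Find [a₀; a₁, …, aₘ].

[46; 1, 1, 1, 12, 1, 1, 1, 92]

a₀ = ⌊√2177⌋ = 46.
With m₀=0, d₀=1 and mₖ₊₁ = dₖaₖ − mₖ, dₖ₊₁ = (n − mₖ₊₁²)/dₖ, aₖ₊₁ = ⌊(a₀+mₖ₊₁)/dₖ₊₁⌋:
  k=1: m=46, d=61, a=1
  k=2: m=15, d=32, a=1
  k=3: m=17, d=59, a=1
  k=4: m=42, d=7, a=12
  k=5: m=42, d=59, a=1
  k=6: m=17, d=32, a=1
  k=7: m=15, d=61, a=1
  k=8: m=46, d=1, a=92
d=1 and a=2a₀=92 at k=8, so the next step gives (m, d) = (46, 61) again — its k=1 value — and the period has length 8.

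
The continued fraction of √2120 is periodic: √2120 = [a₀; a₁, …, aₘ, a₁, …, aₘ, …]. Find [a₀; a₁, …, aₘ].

[46; 23, 92]

a₀ = ⌊√2120⌋ = 46.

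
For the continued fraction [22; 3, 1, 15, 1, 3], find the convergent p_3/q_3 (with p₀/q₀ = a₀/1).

Using pₖ = aₖpₖ₋₁ + pₖ₋₂, qₖ = aₖqₖ₋₁ + qₖ₋₂ (with p₋₁=1, p₋₂=0, q₋₁=0, q₋₂=1):
  k=0: a=22, p=22, q=1
  k=1: a=3, p=67, q=3
  k=2: a=1, p=89, q=4
  k=3: a=15, p=1402, q=63

1402/63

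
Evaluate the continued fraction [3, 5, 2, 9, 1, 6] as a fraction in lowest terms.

Fold from the inside: start with 6/1.
  1 + 1/6 = 7/6
  9 + 6/7 = 69/7
  2 + 7/69 = 145/69
  5 + 69/145 = 794/145
  3 + 145/794 = 2527/794

2527/794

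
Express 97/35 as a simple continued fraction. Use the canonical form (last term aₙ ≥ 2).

[2; 1, 3, 2, 1, 2]

97 = 2×35 + 27
35 = 1×27 + 8
27 = 3×8 + 3
8 = 2×3 + 2
3 = 1×2 + 1
2 = 2×1 + 0  (stop)
So 97/35 = [2; 1, 3, 2, 1, 2].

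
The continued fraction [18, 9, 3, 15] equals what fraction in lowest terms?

Fold from the inside: start with 15/1.
  3 + 1/15 = 46/15
  9 + 15/46 = 429/46
  18 + 46/429 = 7768/429

7768/429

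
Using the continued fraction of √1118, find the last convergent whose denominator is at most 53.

√1118 = [33; 2, 3, 2, 3, 2, 66, …] (period length 6).
Convergents:
  p_0/q_0 = 33/1
  p_1/q_1 = 67/2
  p_2/q_2 = 234/7
  p_3/q_3 = 535/16
  p_4/q_4 = 1839/55
q_3 = 16 ≤ 53 < 55 = q_4, so the answer is 535/16.

535/16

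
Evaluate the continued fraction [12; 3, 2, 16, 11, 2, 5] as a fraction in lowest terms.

178984/14567

Fold from the inside: start with 5/1.
  2 + 1/5 = 11/5
  11 + 5/11 = 126/11
  16 + 11/126 = 2027/126
  2 + 126/2027 = 4180/2027
  3 + 2027/4180 = 14567/4180
  12 + 4180/14567 = 178984/14567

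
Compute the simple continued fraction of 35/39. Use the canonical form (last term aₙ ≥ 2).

[0; 1, 8, 1, 3]

35 = 0*39 + 35
39 = 1*35 + 4
35 = 8*4 + 3
4 = 1*3 + 1
3 = 3*1 + 0  (stop)
So 35/39 = [0; 1, 8, 1, 3].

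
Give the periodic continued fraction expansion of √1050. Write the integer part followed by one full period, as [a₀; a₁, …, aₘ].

a₀ = ⌊√1050⌋ = 32.
With m₀=0, d₀=1 and mₖ₊₁ = dₖaₖ − mₖ, dₖ₊₁ = (n − mₖ₊₁²)/dₖ, aₖ₊₁ = ⌊(a₀+mₖ₊₁)/dₖ₊₁⌋:
  k=1: m=32, d=26, a=2
  k=2: m=20, d=25, a=2
  k=3: m=30, d=6, a=10
  k=4: m=30, d=25, a=2
  k=5: m=20, d=26, a=2
  k=6: m=32, d=1, a=64
d=1 and a=2a₀=64 at k=6, so the next step gives (m, d) = (32, 26) again — its k=1 value — and the period has length 6.

[32; 2, 2, 10, 2, 2, 64]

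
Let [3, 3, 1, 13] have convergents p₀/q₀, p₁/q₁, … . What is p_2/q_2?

Using pₖ = aₖpₖ₋₁ + pₖ₋₂, qₖ = aₖqₖ₋₁ + qₖ₋₂ (with p₋₁=1, p₋₂=0, q₋₁=0, q₋₂=1):
  k=0: a=3, p=3, q=1
  k=1: a=3, p=10, q=3
  k=2: a=1, p=13, q=4

13/4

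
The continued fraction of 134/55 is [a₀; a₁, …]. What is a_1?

2

134 = 2·55 + 24   →  a_0 = 2
55 = 2·24 + 7   →  a_1 = 2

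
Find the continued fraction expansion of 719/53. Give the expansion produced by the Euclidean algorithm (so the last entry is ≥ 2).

719 = 13·53 + 30
53 = 1·30 + 23
30 = 1·23 + 7
23 = 3·7 + 2
7 = 3·2 + 1
2 = 2·1 + 0  (stop)
So 719/53 = [13; 1, 1, 3, 3, 2].

[13; 1, 1, 3, 3, 2]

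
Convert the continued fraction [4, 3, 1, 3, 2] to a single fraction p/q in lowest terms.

145/34

Using pₖ = aₖpₖ₋₁ + pₖ₋₂ and qₖ = aₖqₖ₋₁ + qₖ₋₂:
  k=0: a=4, p=4, q=1
  k=1: a=3, p=13, q=3
  k=2: a=1, p=17, q=4
  k=3: a=3, p=64, q=15
  k=4: a=2, p=145, q=34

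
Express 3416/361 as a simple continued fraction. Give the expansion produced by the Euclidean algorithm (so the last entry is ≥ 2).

3416 = 9*361 + 167
361 = 2*167 + 27
167 = 6*27 + 5
27 = 5*5 + 2
5 = 2*2 + 1
2 = 2*1 + 0  (stop)
So 3416/361 = [9; 2, 6, 5, 2, 2].

[9; 2, 6, 5, 2, 2]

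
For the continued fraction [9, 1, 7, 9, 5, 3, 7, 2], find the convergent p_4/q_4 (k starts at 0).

Using pₖ = aₖpₖ₋₁ + pₖ₋₂, qₖ = aₖqₖ₋₁ + qₖ₋₂ (with p₋₁=1, p₋₂=0, q₋₁=0, q₋₂=1):
  k=0: a=9, p=9, q=1
  k=1: a=1, p=10, q=1
  k=2: a=7, p=79, q=8
  k=3: a=9, p=721, q=73
  k=4: a=5, p=3684, q=373

3684/373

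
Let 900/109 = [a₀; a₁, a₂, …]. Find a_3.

900 = 8·109 + 28   →  a_0 = 8
109 = 3·28 + 25   →  a_1 = 3
28 = 1·25 + 3   →  a_2 = 1
25 = 8·3 + 1   →  a_3 = 8

8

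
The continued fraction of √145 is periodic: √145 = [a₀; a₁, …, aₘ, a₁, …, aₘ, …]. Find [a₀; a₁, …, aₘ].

[12; 24]

a₀ = ⌊√145⌋ = 12.
With m₀=0, d₀=1 and mₖ₊₁ = dₖaₖ − mₖ, dₖ₊₁ = (n − mₖ₊₁²)/dₖ, aₖ₊₁ = ⌊(a₀+mₖ₊₁)/dₖ₊₁⌋:
  k=1: m=12, d=1, a=24
d=1 and a=2a₀=24 at k=1, so the next step gives (m, d) = (12, 1) again — its k=1 value — and the period has length 1.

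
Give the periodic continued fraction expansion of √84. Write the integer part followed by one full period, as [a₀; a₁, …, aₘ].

a₀ = ⌊√84⌋ = 9.
With m₀=0, d₀=1 and mₖ₊₁ = dₖaₖ − mₖ, dₖ₊₁ = (n − mₖ₊₁²)/dₖ, aₖ₊₁ = ⌊(a₀+mₖ₊₁)/dₖ₊₁⌋:
  k=1: m=9, d=3, a=6
  k=2: m=9, d=1, a=18
d=1 and a=2a₀=18 at k=2, so the next step gives (m, d) = (9, 3) again — its k=1 value — and the period has length 2.

[9; 6, 18]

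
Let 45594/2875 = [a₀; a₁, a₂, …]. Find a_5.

3

45594 = 15·2875 + 2469   →  a_0 = 15
2875 = 1·2469 + 406   →  a_1 = 1
2469 = 6·406 + 33   →  a_2 = 6
406 = 12·33 + 10   →  a_3 = 12
33 = 3·10 + 3   →  a_4 = 3
10 = 3·3 + 1   →  a_5 = 3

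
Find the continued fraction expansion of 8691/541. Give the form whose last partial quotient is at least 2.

8691 = 16*541 + 35
541 = 15*35 + 16
35 = 2*16 + 3
16 = 5*3 + 1
3 = 3*1 + 0  (stop)
So 8691/541 = [16; 15, 2, 5, 3].

[16; 15, 2, 5, 3]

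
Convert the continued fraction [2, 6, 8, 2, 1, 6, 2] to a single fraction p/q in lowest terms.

4753/2197

Fold from the inside: start with 2/1.
  6 + 1/2 = 13/2
  1 + 2/13 = 15/13
  2 + 13/15 = 43/15
  8 + 15/43 = 359/43
  6 + 43/359 = 2197/359
  2 + 359/2197 = 4753/2197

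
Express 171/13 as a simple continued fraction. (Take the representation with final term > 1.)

171 = 13×13 + 2
13 = 6×2 + 1
2 = 2×1 + 0  (stop)
So 171/13 = [13; 6, 2].

[13; 6, 2]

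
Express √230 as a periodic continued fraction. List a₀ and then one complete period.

[15; 6, 30]

a₀ = ⌊√230⌋ = 15.
With m₀=0, d₀=1 and mₖ₊₁ = dₖaₖ − mₖ, dₖ₊₁ = (n − mₖ₊₁²)/dₖ, aₖ₊₁ = ⌊(a₀+mₖ₊₁)/dₖ₊₁⌋:
  k=1: m=15, d=5, a=6
  k=2: m=15, d=1, a=30
d=1 and a=2a₀=30 at k=2, so the next step gives (m, d) = (15, 5) again — its k=1 value — and the period has length 2.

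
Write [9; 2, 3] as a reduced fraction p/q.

66/7

Using pₖ = aₖpₖ₋₁ + pₖ₋₂ and qₖ = aₖqₖ₋₁ + qₖ₋₂:
  k=0: a=9, p=9, q=1
  k=1: a=2, p=19, q=2
  k=2: a=3, p=66, q=7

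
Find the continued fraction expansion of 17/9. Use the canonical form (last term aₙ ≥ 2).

17 = 1×9 + 8
9 = 1×8 + 1
8 = 8×1 + 0  (stop)
So 17/9 = [1; 1, 8].

[1; 1, 8]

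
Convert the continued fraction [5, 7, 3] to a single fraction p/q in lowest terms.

Using pₖ = aₖpₖ₋₁ + pₖ₋₂ and qₖ = aₖqₖ₋₁ + qₖ₋₂:
  k=0: a=5, p=5, q=1
  k=1: a=7, p=36, q=7
  k=2: a=3, p=113, q=22

113/22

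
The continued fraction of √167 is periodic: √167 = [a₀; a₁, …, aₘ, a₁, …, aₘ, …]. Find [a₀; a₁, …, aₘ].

[12; 1, 11, 1, 24]

a₀ = ⌊√167⌋ = 12.
With m₀=0, d₀=1 and mₖ₊₁ = dₖaₖ − mₖ, dₖ₊₁ = (n − mₖ₊₁²)/dₖ, aₖ₊₁ = ⌊(a₀+mₖ₊₁)/dₖ₊₁⌋:
  k=1: m=12, d=23, a=1
  k=2: m=11, d=2, a=11
  k=3: m=11, d=23, a=1
  k=4: m=12, d=1, a=24
d=1 and a=2a₀=24 at k=4, so the next step gives (m, d) = (12, 23) again — its k=1 value — and the period has length 4.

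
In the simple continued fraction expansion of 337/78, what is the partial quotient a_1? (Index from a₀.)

337 = 4·78 + 25   →  a_0 = 4
78 = 3·25 + 3   →  a_1 = 3

3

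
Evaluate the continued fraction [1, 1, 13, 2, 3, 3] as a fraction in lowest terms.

641/332

Fold from the inside: start with 3/1.
  3 + 1/3 = 10/3
  2 + 3/10 = 23/10
  13 + 10/23 = 309/23
  1 + 23/309 = 332/309
  1 + 309/332 = 641/332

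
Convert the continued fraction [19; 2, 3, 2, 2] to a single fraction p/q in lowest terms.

Using pₖ = aₖpₖ₋₁ + pₖ₋₂ and qₖ = aₖqₖ₋₁ + qₖ₋₂:
  k=0: a=19, p=19, q=1
  k=1: a=2, p=39, q=2
  k=2: a=3, p=136, q=7
  k=3: a=2, p=311, q=16
  k=4: a=2, p=758, q=39

758/39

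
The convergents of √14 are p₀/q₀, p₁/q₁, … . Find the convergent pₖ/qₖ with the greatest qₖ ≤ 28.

√14 = [3; 1, 2, 1, 6, …] (period length 4).
Convergents:
  p_0/q_0 = 3/1
  p_1/q_1 = 4/1
  p_2/q_2 = 11/3
  p_3/q_3 = 15/4
  p_4/q_4 = 101/27
  p_5/q_5 = 116/31
q_4 = 27 ≤ 28 < 31 = q_5, so the answer is 101/27.

101/27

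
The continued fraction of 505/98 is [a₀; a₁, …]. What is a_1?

505 = 5·98 + 15   →  a_0 = 5
98 = 6·15 + 8   →  a_1 = 6

6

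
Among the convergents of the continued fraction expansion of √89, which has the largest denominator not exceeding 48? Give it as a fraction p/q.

217/23

√89 = [9; 2, 3, 3, 2, 18, …] (period length 5).
Convergents:
  p_0/q_0 = 9/1
  p_1/q_1 = 19/2
  p_2/q_2 = 66/7
  p_3/q_3 = 217/23
  p_4/q_4 = 500/53
q_3 = 23 ≤ 48 < 53 = q_4, so the answer is 217/23.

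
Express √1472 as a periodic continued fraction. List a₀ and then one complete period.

a₀ = ⌊√1472⌋ = 38.

[38; 2, 1, 2, 1, 2, 76]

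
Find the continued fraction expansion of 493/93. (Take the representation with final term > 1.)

493 = 5·93 + 28
93 = 3·28 + 9
28 = 3·9 + 1
9 = 9·1 + 0  (stop)
So 493/93 = [5; 3, 3, 9].

[5; 3, 3, 9]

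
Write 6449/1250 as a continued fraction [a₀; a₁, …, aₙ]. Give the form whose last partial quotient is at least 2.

[5; 6, 3, 1, 1, 4, 6]

6449 = 5×1250 + 199
1250 = 6×199 + 56
199 = 3×56 + 31
56 = 1×31 + 25
31 = 1×25 + 6
25 = 4×6 + 1
6 = 6×1 + 0  (stop)
So 6449/1250 = [5; 6, 3, 1, 1, 4, 6].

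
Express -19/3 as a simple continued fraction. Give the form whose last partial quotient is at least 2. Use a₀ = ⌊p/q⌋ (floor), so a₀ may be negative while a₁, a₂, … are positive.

[-7; 1, 2]

-19 = -7×3 + 2
3 = 1×2 + 1
2 = 2×1 + 0  (stop)
So -19/3 = [-7; 1, 2].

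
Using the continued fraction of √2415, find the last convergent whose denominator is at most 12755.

236671/4816

√2415 = [49; 7, 98, …] (period length 2).
Convergents:
  p_0/q_0 = 49/1
  p_1/q_1 = 344/7
  p_2/q_2 = 33761/687
  p_3/q_3 = 236671/4816
  p_4/q_4 = 23227519/472655
q_3 = 4816 ≤ 12755 < 472655 = q_4, so the answer is 236671/4816.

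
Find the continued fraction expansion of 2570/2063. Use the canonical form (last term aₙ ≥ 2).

2570 = 1*2063 + 507
2063 = 4*507 + 35
507 = 14*35 + 17
35 = 2*17 + 1
17 = 17*1 + 0  (stop)
So 2570/2063 = [1; 4, 14, 2, 17].

[1; 4, 14, 2, 17]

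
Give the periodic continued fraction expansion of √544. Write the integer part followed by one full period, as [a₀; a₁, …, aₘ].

[23; 3, 11, 3, 46]

a₀ = ⌊√544⌋ = 23.
With m₀=0, d₀=1 and mₖ₊₁ = dₖaₖ − mₖ, dₖ₊₁ = (n − mₖ₊₁²)/dₖ, aₖ₊₁ = ⌊(a₀+mₖ₊₁)/dₖ₊₁⌋:
  k=1: m=23, d=15, a=3
  k=2: m=22, d=4, a=11
  k=3: m=22, d=15, a=3
  k=4: m=23, d=1, a=46
d=1 and a=2a₀=46 at k=4, so the next step gives (m, d) = (23, 15) again — its k=1 value — and the period has length 4.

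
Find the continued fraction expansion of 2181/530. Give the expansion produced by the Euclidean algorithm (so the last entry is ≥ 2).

2181 = 4*530 + 61
530 = 8*61 + 42
61 = 1*42 + 19
42 = 2*19 + 4
19 = 4*4 + 3
4 = 1*3 + 1
3 = 3*1 + 0  (stop)
So 2181/530 = [4; 8, 1, 2, 4, 1, 3].

[4; 8, 1, 2, 4, 1, 3]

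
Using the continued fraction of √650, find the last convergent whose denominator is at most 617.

√650 = [25; 2, 50, …] (period length 2).
Convergents:
  p_0/q_0 = 25/1
  p_1/q_1 = 51/2
  p_2/q_2 = 2575/101
  p_3/q_3 = 5201/204
  p_4/q_4 = 262625/10301
q_3 = 204 ≤ 617 < 10301 = q_4, so the answer is 5201/204.

5201/204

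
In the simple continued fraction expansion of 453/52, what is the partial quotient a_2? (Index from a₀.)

2

453 = 8·52 + 37   →  a_0 = 8
52 = 1·37 + 15   →  a_1 = 1
37 = 2·15 + 7   →  a_2 = 2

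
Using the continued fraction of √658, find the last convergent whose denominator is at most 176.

1693/66

√658 = [25; 1, 1, 1, 6, 1, 1, 1, 50, …] (period length 8).
Convergents:
  p_0/q_0 = 25/1
  p_1/q_1 = 26/1
  p_2/q_2 = 51/2
  p_3/q_3 = 77/3
  p_4/q_4 = 513/20
  p_5/q_5 = 590/23
  p_6/q_6 = 1103/43
  p_7/q_7 = 1693/66
  p_8/q_8 = 85753/3343
q_7 = 66 ≤ 176 < 3343 = q_8, so the answer is 1693/66.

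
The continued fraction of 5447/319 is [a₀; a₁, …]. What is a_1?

13

5447 = 17·319 + 24   →  a_0 = 17
319 = 13·24 + 7   →  a_1 = 13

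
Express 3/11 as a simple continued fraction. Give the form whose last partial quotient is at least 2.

3 = 0*11 + 3
11 = 3*3 + 2
3 = 1*2 + 1
2 = 2*1 + 0  (stop)
So 3/11 = [0; 3, 1, 2].

[0; 3, 1, 2]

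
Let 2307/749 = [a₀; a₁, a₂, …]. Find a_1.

12

2307 = 3·749 + 60   →  a_0 = 3
749 = 12·60 + 29   →  a_1 = 12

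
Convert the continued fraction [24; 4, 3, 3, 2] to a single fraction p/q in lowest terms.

Fold from the inside: start with 2/1.
  3 + 1/2 = 7/2
  3 + 2/7 = 23/7
  4 + 7/23 = 99/23
  24 + 23/99 = 2399/99

2399/99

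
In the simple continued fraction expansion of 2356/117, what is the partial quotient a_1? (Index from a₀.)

2356 = 20·117 + 16   →  a_0 = 20
117 = 7·16 + 5   →  a_1 = 7

7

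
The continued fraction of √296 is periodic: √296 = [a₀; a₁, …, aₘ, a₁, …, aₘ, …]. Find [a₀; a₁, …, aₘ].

[17; 4, 1, 7, 1, 4, 34]

a₀ = ⌊√296⌋ = 17.
With m₀=0, d₀=1 and mₖ₊₁ = dₖaₖ − mₖ, dₖ₊₁ = (n − mₖ₊₁²)/dₖ, aₖ₊₁ = ⌊(a₀+mₖ₊₁)/dₖ₊₁⌋:
  k=1: m=17, d=7, a=4
  k=2: m=11, d=25, a=1
  k=3: m=14, d=4, a=7
  k=4: m=14, d=25, a=1
  k=5: m=11, d=7, a=4
  k=6: m=17, d=1, a=34
d=1 and a=2a₀=34 at k=6, so the next step gives (m, d) = (17, 7) again — its k=1 value — and the period has length 6.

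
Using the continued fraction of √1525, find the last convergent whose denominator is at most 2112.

29718/761

√1525 = [39; 19, 1, 1, 19, 78, …] (period length 5).
Convergents:
  p_0/q_0 = 39/1
  p_1/q_1 = 742/19
  p_2/q_2 = 781/20
  p_3/q_3 = 1523/39
  p_4/q_4 = 29718/761
  p_5/q_5 = 2319527/59397
q_4 = 761 ≤ 2112 < 59397 = q_5, so the answer is 29718/761.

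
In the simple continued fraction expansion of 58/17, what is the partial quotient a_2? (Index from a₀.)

58 = 3·17 + 7   →  a_0 = 3
17 = 2·7 + 3   →  a_1 = 2
7 = 2·3 + 1   →  a_2 = 2

2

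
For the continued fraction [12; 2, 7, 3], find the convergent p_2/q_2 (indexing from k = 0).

Using pₖ = aₖpₖ₋₁ + pₖ₋₂, qₖ = aₖqₖ₋₁ + qₖ₋₂ (with p₋₁=1, p₋₂=0, q₋₁=0, q₋₂=1):
  k=0: a=12, p=12, q=1
  k=1: a=2, p=25, q=2
  k=2: a=7, p=187, q=15

187/15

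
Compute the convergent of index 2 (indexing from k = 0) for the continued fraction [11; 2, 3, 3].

Using pₖ = aₖpₖ₋₁ + pₖ₋₂, qₖ = aₖqₖ₋₁ + qₖ₋₂ (with p₋₁=1, p₋₂=0, q₋₁=0, q₋₂=1):
  k=0: a=11, p=11, q=1
  k=1: a=2, p=23, q=2
  k=2: a=3, p=80, q=7

80/7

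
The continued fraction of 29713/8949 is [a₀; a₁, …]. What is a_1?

29713 = 3·8949 + 2866   →  a_0 = 3
8949 = 3·2866 + 351   →  a_1 = 3

3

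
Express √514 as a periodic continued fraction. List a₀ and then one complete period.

[22; 1, 2, 22, 2, 1, 44]

a₀ = ⌊√514⌋ = 22.
With m₀=0, d₀=1 and mₖ₊₁ = dₖaₖ − mₖ, dₖ₊₁ = (n − mₖ₊₁²)/dₖ, aₖ₊₁ = ⌊(a₀+mₖ₊₁)/dₖ₊₁⌋:
  k=1: m=22, d=30, a=1
  k=2: m=8, d=15, a=2
  k=3: m=22, d=2, a=22
  k=4: m=22, d=15, a=2
  k=5: m=8, d=30, a=1
  k=6: m=22, d=1, a=44
d=1 and a=2a₀=44 at k=6, so the next step gives (m, d) = (22, 30) again — its k=1 value — and the period has length 6.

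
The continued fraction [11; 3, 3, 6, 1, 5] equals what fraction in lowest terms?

Fold from the inside: start with 5/1.
  1 + 1/5 = 6/5
  6 + 5/6 = 41/6
  3 + 6/41 = 129/41
  3 + 41/129 = 428/129
  11 + 129/428 = 4837/428

4837/428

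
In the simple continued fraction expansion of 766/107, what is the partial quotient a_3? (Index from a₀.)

766 = 7·107 + 17   →  a_0 = 7
107 = 6·17 + 5   →  a_1 = 6
17 = 3·5 + 2   →  a_2 = 3
5 = 2·2 + 1   →  a_3 = 2

2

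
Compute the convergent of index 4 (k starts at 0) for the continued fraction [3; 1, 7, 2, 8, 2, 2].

559/144

Using pₖ = aₖpₖ₋₁ + pₖ₋₂, qₖ = aₖqₖ₋₁ + qₖ₋₂ (with p₋₁=1, p₋₂=0, q₋₁=0, q₋₂=1):
  k=0: a=3, p=3, q=1
  k=1: a=1, p=4, q=1
  k=2: a=7, p=31, q=8
  k=3: a=2, p=66, q=17
  k=4: a=8, p=559, q=144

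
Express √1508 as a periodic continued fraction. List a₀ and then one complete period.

[38; 1, 4, 1, 76]

a₀ = ⌊√1508⌋ = 38.
With m₀=0, d₀=1 and mₖ₊₁ = dₖaₖ − mₖ, dₖ₊₁ = (n − mₖ₊₁²)/dₖ, aₖ₊₁ = ⌊(a₀+mₖ₊₁)/dₖ₊₁⌋:
  k=1: m=38, d=64, a=1
  k=2: m=26, d=13, a=4
  k=3: m=26, d=64, a=1
  k=4: m=38, d=1, a=76
d=1 and a=2a₀=76 at k=4, so the next step gives (m, d) = (38, 64) again — its k=1 value — and the period has length 4.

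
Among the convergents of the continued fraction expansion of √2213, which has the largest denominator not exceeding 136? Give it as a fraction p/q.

√2213 = [47; 23, 1, 1, 23, 94, …] (period length 5).
Convergents:
  p_0/q_0 = 47/1
  p_1/q_1 = 1082/23
  p_2/q_2 = 1129/24
  p_3/q_3 = 2211/47
  p_4/q_4 = 51982/1105
q_3 = 47 ≤ 136 < 1105 = q_4, so the answer is 2211/47.

2211/47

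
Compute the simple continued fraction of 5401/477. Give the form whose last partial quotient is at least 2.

5401 = 11*477 + 154
477 = 3*154 + 15
154 = 10*15 + 4
15 = 3*4 + 3
4 = 1*3 + 1
3 = 3*1 + 0  (stop)
So 5401/477 = [11; 3, 10, 3, 1, 3].

[11; 3, 10, 3, 1, 3]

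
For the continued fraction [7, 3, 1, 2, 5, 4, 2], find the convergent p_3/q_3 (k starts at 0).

80/11

Using pₖ = aₖpₖ₋₁ + pₖ₋₂, qₖ = aₖqₖ₋₁ + qₖ₋₂ (with p₋₁=1, p₋₂=0, q₋₁=0, q₋₂=1):
  k=0: a=7, p=7, q=1
  k=1: a=3, p=22, q=3
  k=2: a=1, p=29, q=4
  k=3: a=2, p=80, q=11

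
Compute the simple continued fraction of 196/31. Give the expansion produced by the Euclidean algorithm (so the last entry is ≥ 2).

[6; 3, 10]

196 = 6×31 + 10
31 = 3×10 + 1
10 = 10×1 + 0  (stop)
So 196/31 = [6; 3, 10].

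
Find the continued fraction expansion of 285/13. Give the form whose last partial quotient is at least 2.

[21; 1, 12]

285 = 21×13 + 12
13 = 1×12 + 1
12 = 12×1 + 0  (stop)
So 285/13 = [21; 1, 12].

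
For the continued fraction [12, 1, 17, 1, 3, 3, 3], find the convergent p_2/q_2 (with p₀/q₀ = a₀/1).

Using pₖ = aₖpₖ₋₁ + pₖ₋₂, qₖ = aₖqₖ₋₁ + qₖ₋₂ (with p₋₁=1, p₋₂=0, q₋₁=0, q₋₂=1):
  k=0: a=12, p=12, q=1
  k=1: a=1, p=13, q=1
  k=2: a=17, p=233, q=18

233/18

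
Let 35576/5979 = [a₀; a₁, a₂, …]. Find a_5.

2

35576 = 5·5979 + 5681   →  a_0 = 5
5979 = 1·5681 + 298   →  a_1 = 1
5681 = 19·298 + 19   →  a_2 = 19
298 = 15·19 + 13   →  a_3 = 15
19 = 1·13 + 6   →  a_4 = 1
13 = 2·6 + 1   →  a_5 = 2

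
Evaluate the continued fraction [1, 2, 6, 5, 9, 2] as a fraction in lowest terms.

1900/1299

Fold from the inside: start with 2/1.
  9 + 1/2 = 19/2
  5 + 2/19 = 97/19
  6 + 19/97 = 601/97
  2 + 97/601 = 1299/601
  1 + 601/1299 = 1900/1299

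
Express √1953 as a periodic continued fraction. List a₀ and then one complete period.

[44; 5, 5, 3, 12, 3, 5, 5, 88]

a₀ = ⌊√1953⌋ = 44.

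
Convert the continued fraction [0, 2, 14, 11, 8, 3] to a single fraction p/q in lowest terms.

Using pₖ = aₖpₖ₋₁ + pₖ₋₂ and qₖ = aₖqₖ₋₁ + qₖ₋₂:
  k=0: a=0, p=0, q=1
  k=1: a=2, p=1, q=2
  k=2: a=14, p=14, q=29
  k=3: a=11, p=155, q=321
  k=4: a=8, p=1254, q=2597
  k=5: a=3, p=3917, q=8112

3917/8112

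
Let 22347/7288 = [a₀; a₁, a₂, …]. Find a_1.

15

22347 = 3·7288 + 483   →  a_0 = 3
7288 = 15·483 + 43   →  a_1 = 15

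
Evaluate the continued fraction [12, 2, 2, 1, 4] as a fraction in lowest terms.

Fold from the inside: start with 4/1.
  1 + 1/4 = 5/4
  2 + 4/5 = 14/5
  2 + 5/14 = 33/14
  12 + 14/33 = 410/33

410/33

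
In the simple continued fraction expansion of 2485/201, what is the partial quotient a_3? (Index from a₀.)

3

2485 = 12·201 + 73   →  a_0 = 12
201 = 2·73 + 55   →  a_1 = 2
73 = 1·55 + 18   →  a_2 = 1
55 = 3·18 + 1   →  a_3 = 3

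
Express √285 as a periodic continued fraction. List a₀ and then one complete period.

[16; 1, 7, 2, 7, 1, 32]

a₀ = ⌊√285⌋ = 16.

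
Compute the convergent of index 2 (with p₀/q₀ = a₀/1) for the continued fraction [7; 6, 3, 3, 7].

Using pₖ = aₖpₖ₋₁ + pₖ₋₂, qₖ = aₖqₖ₋₁ + qₖ₋₂ (with p₋₁=1, p₋₂=0, q₋₁=0, q₋₂=1):
  k=0: a=7, p=7, q=1
  k=1: a=6, p=43, q=6
  k=2: a=3, p=136, q=19

136/19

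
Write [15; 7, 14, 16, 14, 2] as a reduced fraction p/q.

701608/46337

Fold from the inside: start with 2/1.
  14 + 1/2 = 29/2
  16 + 2/29 = 466/29
  14 + 29/466 = 6553/466
  7 + 466/6553 = 46337/6553
  15 + 6553/46337 = 701608/46337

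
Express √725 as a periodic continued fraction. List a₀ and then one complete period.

[26; 1, 12, 2, 12, 1, 52]

a₀ = ⌊√725⌋ = 26.
With m₀=0, d₀=1 and mₖ₊₁ = dₖaₖ − mₖ, dₖ₊₁ = (n − mₖ₊₁²)/dₖ, aₖ₊₁ = ⌊(a₀+mₖ₊₁)/dₖ₊₁⌋:
  k=1: m=26, d=49, a=1
  k=2: m=23, d=4, a=12
  k=3: m=25, d=25, a=2
  k=4: m=25, d=4, a=12
  k=5: m=23, d=49, a=1
  k=6: m=26, d=1, a=52
d=1 and a=2a₀=52 at k=6, so the next step gives (m, d) = (26, 49) again — its k=1 value — and the period has length 6.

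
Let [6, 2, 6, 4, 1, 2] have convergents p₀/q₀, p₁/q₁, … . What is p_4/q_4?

Using pₖ = aₖpₖ₋₁ + pₖ₋₂, qₖ = aₖqₖ₋₁ + qₖ₋₂ (with p₋₁=1, p₋₂=0, q₋₁=0, q₋₂=1):
  k=0: a=6, p=6, q=1
  k=1: a=2, p=13, q=2
  k=2: a=6, p=84, q=13
  k=3: a=4, p=349, q=54
  k=4: a=1, p=433, q=67

433/67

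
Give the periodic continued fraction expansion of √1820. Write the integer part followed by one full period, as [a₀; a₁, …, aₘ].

[42; 1, 1, 1, 20, 1, 1, 1, 84]

a₀ = ⌊√1820⌋ = 42.
With m₀=0, d₀=1 and mₖ₊₁ = dₖaₖ − mₖ, dₖ₊₁ = (n − mₖ₊₁²)/dₖ, aₖ₊₁ = ⌊(a₀+mₖ₊₁)/dₖ₊₁⌋:
  k=1: m=42, d=56, a=1
  k=2: m=14, d=29, a=1
  k=3: m=15, d=55, a=1
  k=4: m=40, d=4, a=20
  k=5: m=40, d=55, a=1
  k=6: m=15, d=29, a=1
  k=7: m=14, d=56, a=1
  k=8: m=42, d=1, a=84
d=1 and a=2a₀=84 at k=8, so the next step gives (m, d) = (42, 56) again — its k=1 value — and the period has length 8.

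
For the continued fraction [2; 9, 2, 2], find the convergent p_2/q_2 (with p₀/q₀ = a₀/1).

Using pₖ = aₖpₖ₋₁ + pₖ₋₂, qₖ = aₖqₖ₋₁ + qₖ₋₂ (with p₋₁=1, p₋₂=0, q₋₁=0, q₋₂=1):
  k=0: a=2, p=2, q=1
  k=1: a=9, p=19, q=9
  k=2: a=2, p=40, q=19

40/19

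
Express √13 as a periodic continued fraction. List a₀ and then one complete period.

[3; 1, 1, 1, 1, 6]

a₀ = ⌊√13⌋ = 3.
With m₀=0, d₀=1 and mₖ₊₁ = dₖaₖ − mₖ, dₖ₊₁ = (n − mₖ₊₁²)/dₖ, aₖ₊₁ = ⌊(a₀+mₖ₊₁)/dₖ₊₁⌋:
  k=1: m=3, d=4, a=1
  k=2: m=1, d=3, a=1
  k=3: m=2, d=3, a=1
  k=4: m=1, d=4, a=1
  k=5: m=3, d=1, a=6
d=1 and a=2a₀=6 at k=5, so the next step gives (m, d) = (3, 4) again — its k=1 value — and the period has length 5.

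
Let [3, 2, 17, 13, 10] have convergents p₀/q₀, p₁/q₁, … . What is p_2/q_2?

Using pₖ = aₖpₖ₋₁ + pₖ₋₂, qₖ = aₖqₖ₋₁ + qₖ₋₂ (with p₋₁=1, p₋₂=0, q₋₁=0, q₋₂=1):
  k=0: a=3, p=3, q=1
  k=1: a=2, p=7, q=2
  k=2: a=17, p=122, q=35

122/35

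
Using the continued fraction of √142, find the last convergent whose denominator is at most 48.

143/12

√142 = [11; 1, 10, 1, 22, …] (period length 4).
Convergents:
  p_0/q_0 = 11/1
  p_1/q_1 = 12/1
  p_2/q_2 = 131/11
  p_3/q_3 = 143/12
  p_4/q_4 = 3277/275
q_3 = 12 ≤ 48 < 275 = q_4, so the answer is 143/12.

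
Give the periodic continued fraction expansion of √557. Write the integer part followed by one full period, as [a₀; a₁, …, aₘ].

a₀ = ⌊√557⌋ = 23.

[23; 1, 1, 1, 1, 46]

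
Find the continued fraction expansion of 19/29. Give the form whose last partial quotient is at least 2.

[0; 1, 1, 1, 9]

19 = 0*29 + 19
29 = 1*19 + 10
19 = 1*10 + 9
10 = 1*9 + 1
9 = 9*1 + 0  (stop)
So 19/29 = [0; 1, 1, 1, 9].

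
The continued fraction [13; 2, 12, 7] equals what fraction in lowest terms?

2386/177

Using pₖ = aₖpₖ₋₁ + pₖ₋₂ and qₖ = aₖqₖ₋₁ + qₖ₋₂:
  k=0: a=13, p=13, q=1
  k=1: a=2, p=27, q=2
  k=2: a=12, p=337, q=25
  k=3: a=7, p=2386, q=177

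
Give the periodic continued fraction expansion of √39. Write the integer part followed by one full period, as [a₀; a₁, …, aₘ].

[6; 4, 12]

a₀ = ⌊√39⌋ = 6.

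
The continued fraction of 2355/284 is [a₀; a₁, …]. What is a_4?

1

2355 = 8·284 + 83   →  a_0 = 8
284 = 3·83 + 35   →  a_1 = 3
83 = 2·35 + 13   →  a_2 = 2
35 = 2·13 + 9   →  a_3 = 2
13 = 1·9 + 4   →  a_4 = 1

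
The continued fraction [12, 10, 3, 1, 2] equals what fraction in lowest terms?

Using pₖ = aₖpₖ₋₁ + pₖ₋₂ and qₖ = aₖqₖ₋₁ + qₖ₋₂:
  k=0: a=12, p=12, q=1
  k=1: a=10, p=121, q=10
  k=2: a=3, p=375, q=31
  k=3: a=1, p=496, q=41
  k=4: a=2, p=1367, q=113

1367/113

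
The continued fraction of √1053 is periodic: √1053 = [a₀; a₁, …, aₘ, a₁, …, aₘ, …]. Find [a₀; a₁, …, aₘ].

a₀ = ⌊√1053⌋ = 32.
With m₀=0, d₀=1 and mₖ₊₁ = dₖaₖ − mₖ, dₖ₊₁ = (n − mₖ₊₁²)/dₖ, aₖ₊₁ = ⌊(a₀+mₖ₊₁)/dₖ₊₁⌋:
  k=1: m=32, d=29, a=2
  k=2: m=26, d=13, a=4
  k=3: m=26, d=29, a=2
  k=4: m=32, d=1, a=64
d=1 and a=2a₀=64 at k=4, so the next step gives (m, d) = (32, 29) again — its k=1 value — and the period has length 4.

[32; 2, 4, 2, 64]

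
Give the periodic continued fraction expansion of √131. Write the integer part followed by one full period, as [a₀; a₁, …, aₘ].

a₀ = ⌊√131⌋ = 11.
With m₀=0, d₀=1 and mₖ₊₁ = dₖaₖ − mₖ, dₖ₊₁ = (n − mₖ₊₁²)/dₖ, aₖ₊₁ = ⌊(a₀+mₖ₊₁)/dₖ₊₁⌋:
  k=1: m=11, d=10, a=2
  k=2: m=9, d=5, a=4
  k=3: m=11, d=2, a=11
  k=4: m=11, d=5, a=4
  k=5: m=9, d=10, a=2
  k=6: m=11, d=1, a=22
d=1 and a=2a₀=22 at k=6, so the next step gives (m, d) = (11, 10) again — its k=1 value — and the period has length 6.

[11; 2, 4, 11, 4, 2, 22]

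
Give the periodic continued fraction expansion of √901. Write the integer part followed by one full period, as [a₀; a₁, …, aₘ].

a₀ = ⌊√901⌋ = 30.
With m₀=0, d₀=1 and mₖ₊₁ = dₖaₖ − mₖ, dₖ₊₁ = (n − mₖ₊₁²)/dₖ, aₖ₊₁ = ⌊(a₀+mₖ₊₁)/dₖ₊₁⌋:
  k=1: m=30, d=1, a=60
d=1 and a=2a₀=60 at k=1, so the next step gives (m, d) = (30, 1) again — its k=1 value — and the period has length 1.

[30; 60]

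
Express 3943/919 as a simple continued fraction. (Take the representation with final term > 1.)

3943 = 4*919 + 267
919 = 3*267 + 118
267 = 2*118 + 31
118 = 3*31 + 25
31 = 1*25 + 6
25 = 4*6 + 1
6 = 6*1 + 0  (stop)
So 3943/919 = [4; 3, 2, 3, 1, 4, 6].

[4; 3, 2, 3, 1, 4, 6]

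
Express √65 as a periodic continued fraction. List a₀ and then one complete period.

a₀ = ⌊√65⌋ = 8.
With m₀=0, d₀=1 and mₖ₊₁ = dₖaₖ − mₖ, dₖ₊₁ = (n − mₖ₊₁²)/dₖ, aₖ₊₁ = ⌊(a₀+mₖ₊₁)/dₖ₊₁⌋:
  k=1: m=8, d=1, a=16
d=1 and a=2a₀=16 at k=1, so the next step gives (m, d) = (8, 1) again — its k=1 value — and the period has length 1.

[8; 16]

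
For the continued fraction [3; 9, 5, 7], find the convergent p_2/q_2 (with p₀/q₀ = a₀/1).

Using pₖ = aₖpₖ₋₁ + pₖ₋₂, qₖ = aₖqₖ₋₁ + qₖ₋₂ (with p₋₁=1, p₋₂=0, q₋₁=0, q₋₂=1):
  k=0: a=3, p=3, q=1
  k=1: a=9, p=28, q=9
  k=2: a=5, p=143, q=46

143/46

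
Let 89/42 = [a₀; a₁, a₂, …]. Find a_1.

8

89 = 2·42 + 5   →  a_0 = 2
42 = 8·5 + 2   →  a_1 = 8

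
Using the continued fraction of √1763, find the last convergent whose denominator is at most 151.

3527/84

√1763 = [41; 1, 82, …] (period length 2).
Convergents:
  p_0/q_0 = 41/1
  p_1/q_1 = 42/1
  p_2/q_2 = 3485/83
  p_3/q_3 = 3527/84
  p_4/q_4 = 292699/6971
q_3 = 84 ≤ 151 < 6971 = q_4, so the answer is 3527/84.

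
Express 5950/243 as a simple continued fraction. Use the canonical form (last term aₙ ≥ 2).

[24; 2, 16, 1, 6]

5950 = 24·243 + 118
243 = 2·118 + 7
118 = 16·7 + 6
7 = 1·6 + 1
6 = 6·1 + 0  (stop)
So 5950/243 = [24; 2, 16, 1, 6].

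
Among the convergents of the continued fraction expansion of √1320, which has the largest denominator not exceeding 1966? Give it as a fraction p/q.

√1320 = [36; 3, 72, …] (period length 2).
Convergents:
  p_0/q_0 = 36/1
  p_1/q_1 = 109/3
  p_2/q_2 = 7884/217
  p_3/q_3 = 23761/654
  p_4/q_4 = 1718676/47305
q_3 = 654 ≤ 1966 < 47305 = q_4, so the answer is 23761/654.

23761/654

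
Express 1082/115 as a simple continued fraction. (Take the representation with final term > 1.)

1082 = 9×115 + 47
115 = 2×47 + 21
47 = 2×21 + 5
21 = 4×5 + 1
5 = 5×1 + 0  (stop)
So 1082/115 = [9; 2, 2, 4, 5].

[9; 2, 2, 4, 5]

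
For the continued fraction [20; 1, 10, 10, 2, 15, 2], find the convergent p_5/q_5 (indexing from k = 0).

75401/3606

Using pₖ = aₖpₖ₋₁ + pₖ₋₂, qₖ = aₖqₖ₋₁ + qₖ₋₂ (with p₋₁=1, p₋₂=0, q₋₁=0, q₋₂=1):
  k=0: a=20, p=20, q=1
  k=1: a=1, p=21, q=1
  k=2: a=10, p=230, q=11
  k=3: a=10, p=2321, q=111
  k=4: a=2, p=4872, q=233
  k=5: a=15, p=75401, q=3606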